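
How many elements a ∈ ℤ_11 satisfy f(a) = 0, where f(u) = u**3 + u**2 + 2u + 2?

Evaluate at each of the 11 elements of ℤ_11:
f(0) = 2; f(1) = 6; f(2) = 7; f(3) = 0 → root; f(4) = 2; f(5) = 8; f(6) = 2; f(7) = 1; f(8) = 0 → root; f(9) = 5; f(10) = 0 → root.
Roots: {3, 8, 10}.

3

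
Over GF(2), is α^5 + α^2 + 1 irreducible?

Yes

Write h(α) = α^5 + α^2 + 1.
Check for roots in GF(2): h(0) = 1; h(1) = 1.
No roots, so no linear factors.
Monic irreducibles of degree 2 over GF(2): α^2 + α + 1.
None of them divide h (all give nonzero remainder).
No irreducible factor of degree ≤ 2 exists, so h is irreducible over GF(2).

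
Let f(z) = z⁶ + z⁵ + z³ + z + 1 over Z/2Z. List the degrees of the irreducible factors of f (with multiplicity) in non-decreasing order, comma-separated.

2, 2, 2

Roots in Z/2Z: f(0) = 1; f(1) = 1.
Complete factorization: f(z) = (z² + z + 1)^3.
Factor degrees with multiplicity: 2 + 2 + 2 = 6.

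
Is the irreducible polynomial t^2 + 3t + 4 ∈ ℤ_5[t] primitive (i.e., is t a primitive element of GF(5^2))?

Write f(t) = t^2 + 3t + 4.
|GF(5^2)^×| = 5^2 − 1 = 24. Prime factorization: 24 = 2^3·3.
f is primitive ⇔ t has order 24 in GF(5)[t]/(f), i.e. t^(24/q) ≠ 1 for each prime q | 24.
t^(12) mod f = 1
t^(8) mod f = 3t + 4.
Since t^(12) = 1, the order of t divides 12 < 24; not primitive.

No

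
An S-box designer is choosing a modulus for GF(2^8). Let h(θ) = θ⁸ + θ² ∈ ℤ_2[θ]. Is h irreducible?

Check for roots in ℤ_2: h(0) = 0 → root; h(1) = 0 → root.
h(0) = 0, so (θ) divides h(θ); h is reducible.

No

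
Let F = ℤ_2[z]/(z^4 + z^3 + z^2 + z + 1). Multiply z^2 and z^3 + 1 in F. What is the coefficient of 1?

1

Multiply in ℤ_2[z]: (z^2)·(z^3 + 1) = z^5 + z^2.
Reduce using z^4 ≡ z^3 + z^2 + z + 1 (mod z^4 + z^3 + z^2 + z + 1).
Reduced: z^2 + 1.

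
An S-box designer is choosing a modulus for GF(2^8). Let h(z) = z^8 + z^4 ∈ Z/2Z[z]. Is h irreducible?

Check for roots in Z/2Z: h(0) = 0 → root; h(1) = 0 → root.
h(0) = 0, so (z) divides h(z); h is reducible.

No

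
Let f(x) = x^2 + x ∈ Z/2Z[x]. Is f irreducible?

Check for roots in Z/2Z: f(0) = 0 → root; f(1) = 0 → root.
f(0) = 0, so (x) divides f(x); f is reducible.

No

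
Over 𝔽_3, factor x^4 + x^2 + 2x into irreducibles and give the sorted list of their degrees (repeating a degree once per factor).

1, 1, 2

Write h(x) = x^4 + x^2 + 2x.
Roots in 𝔽_3: h(0) = 0 → root; h(1) = 1; h(2) = 0 → root.
Linear factors from roots: (x), (x + 1).
Complete factorization: h(x) = (x)·(x + 1)·(x^2 + 2x + 2).
Factor degrees with multiplicity: 1 + 1 + 2 = 4.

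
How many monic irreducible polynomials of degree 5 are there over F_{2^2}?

204

Gauss's count: N_{4}(5) = (1/5) Σ_{d|5} μ(5/d)·4^d.
Divisors of 5: 1, 5; μ(5/d) for each: -1, 1.
Σ = − 4^1 + 4^5 = 1020.
N = 1020/5 = 204.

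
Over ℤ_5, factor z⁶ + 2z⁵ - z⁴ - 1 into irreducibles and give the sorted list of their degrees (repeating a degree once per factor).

6

Write f(z) = z⁶ + 2z⁵ - z⁴ - 1.
Roots in ℤ_5: f(0) = 4; f(1) = 1; f(2) = 1; f(3) = 3; f(4) = 2.
Complete factorization: f(z) = (z⁶ + 2z⁵ - z⁴ - 1).
Factor degrees with multiplicity: 6 = 6.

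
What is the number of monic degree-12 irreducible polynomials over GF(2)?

335

x^(2^12) − x is the product of all monic irreducibles of degree dividing 12; Möbius inversion gives N = (1/12) Σ μ(12/d)·2^d.
Divisors of 12: 1, 2, 3, 4, 6, 12; μ(12/d) for each: 0, 1, 0, -1, -1, 1.
Σ = 2^2 − 2^4 − 2^6 + 2^12 = 4020.
N = 4020/12 = 335.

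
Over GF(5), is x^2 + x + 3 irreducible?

Write f(x) = x^2 + x + 3.
Check for roots in GF(5): f(0) = 3; f(1) = 0 → root; f(2) = 4; f(3) = 0 → root; f(4) = 3.
f(1) = 0, so (x − 1) divides f(x); f is reducible.

No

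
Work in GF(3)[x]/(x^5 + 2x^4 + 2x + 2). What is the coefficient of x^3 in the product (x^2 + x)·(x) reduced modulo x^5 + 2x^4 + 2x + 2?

1

Multiply in GF(3)[x]: (x^2 + x)·(x) = x^3 + x^2.
Reduced: x^3 + x^2.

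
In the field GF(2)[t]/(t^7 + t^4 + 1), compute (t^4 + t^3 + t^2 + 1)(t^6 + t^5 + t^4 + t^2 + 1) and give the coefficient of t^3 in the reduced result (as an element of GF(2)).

0

Multiply in GF(2)[t]: (t^4 + t^3 + t^2 + 1)·(t^6 + t^5 + t^4 + t^2 + 1) = t^10 + t^8 + t^6 + t^4 + t^3 + 1.
Reduce using t^7 ≡ t^4 + 1 (mod t^7 + t^4 + 1).
Reduced: t^6 + t^5 + t.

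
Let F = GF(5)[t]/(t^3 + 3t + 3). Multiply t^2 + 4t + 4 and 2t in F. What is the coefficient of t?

Multiply in GF(5)[t]: (t^2 + 4t + 4)·(2t) = 2t^3 + 3t^2 + 3t.
Reduce using t^3 ≡ 2t + 2 (mod t^3 + 3t + 3).
Reduced: 3t^2 + 2t + 4.

2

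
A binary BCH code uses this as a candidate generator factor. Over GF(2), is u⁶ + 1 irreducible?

Write m(u) = u⁶ + 1.
Check for roots in GF(2): m(0) = 1; m(1) = 0 → root.
m(1) = 0, so (u − 1) divides m(u); m is reducible.

No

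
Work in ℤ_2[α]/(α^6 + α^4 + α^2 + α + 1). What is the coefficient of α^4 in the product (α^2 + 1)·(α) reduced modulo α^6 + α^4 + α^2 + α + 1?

Multiply in ℤ_2[α]: (α^2 + 1)·(α) = α^3 + α.
Reduced: α^3 + α.

0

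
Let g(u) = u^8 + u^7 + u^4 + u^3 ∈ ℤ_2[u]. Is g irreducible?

No

Check for roots in ℤ_2: g(0) = 0 → root; g(1) = 0 → root.
g(0) = 0, so (u) divides g(u); g is reducible.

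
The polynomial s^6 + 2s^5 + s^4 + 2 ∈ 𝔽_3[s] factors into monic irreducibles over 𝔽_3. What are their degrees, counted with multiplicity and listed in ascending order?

1, 2, 3

Write h(s) = s^6 + 2s^5 + s^4 + 2.
Roots in 𝔽_3: h(0) = 2; h(1) = 0 → root; h(2) = 2.
Linear factors from roots: (s + 2).
Complete factorization: h(s) = (s + 2)·(s^2 + 2s + 2)·(s^3 + s^2 + 2).
Factor degrees with multiplicity: 1 + 2 + 3 = 6.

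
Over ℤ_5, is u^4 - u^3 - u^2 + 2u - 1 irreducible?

Write m(u) = u^4 - u^3 - u^2 + 2u - 1.
Check for roots in ℤ_5: m(0) = 4; m(1) = 0 → root; m(2) = 2; m(3) = 0 → root; m(4) = 3.
m(1) = 0, so (u − 1) divides m(u); m is reducible.

No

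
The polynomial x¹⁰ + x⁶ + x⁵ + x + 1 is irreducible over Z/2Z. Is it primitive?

No

Write f(x) = x¹⁰ + x⁶ + x⁵ + x + 1.
|GF(2^10)^×| = 2^10 − 1 = 1023. Prime factorization: 1023 = 3·11·31.
f is primitive ⇔ x has order 1023 in GF(2)[x]/(f), i.e. x^(1023/q) ≠ 1 for each prime q | 1023.
x^(341) mod f = 1
x^(93) mod f = x⁶ + x⁵ + x³ + x.
x^(33) mod f = x⁹ + x⁸ + x⁶ + x⁴ + x³ + 1.
Since x^(341) = 1, the order of x divides 341 < 1023; not primitive.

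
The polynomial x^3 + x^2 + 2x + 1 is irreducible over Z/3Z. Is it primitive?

Write f(x) = x^3 + x^2 + 2x + 1.
|GF(3^3)^×| = 3^3 − 1 = 26. Prime factorization: 26 = 2·13.
f is primitive ⇔ x has order 26 in GF(3)[x]/(f), i.e. x^(26/q) ≠ 1 for each prime q | 26.
x^(13) mod f = 2.
x^(2) mod f = x^2.
None equal 1, so x has full order 26; f is primitive.

Yes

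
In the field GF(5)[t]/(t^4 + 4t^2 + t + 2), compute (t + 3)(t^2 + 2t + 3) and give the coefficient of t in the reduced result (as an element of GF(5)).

Multiply in GF(5)[t]: (t + 3)·(t^2 + 2t + 3) = t^3 + 4t + 4.
Reduced: t^3 + 4t + 4.

4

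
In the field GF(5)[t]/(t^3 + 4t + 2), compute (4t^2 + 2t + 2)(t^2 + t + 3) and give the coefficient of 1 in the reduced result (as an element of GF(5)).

Multiply in GF(5)[t]: (4t^2 + 2t + 2)·(t^2 + t + 3) = 4t^4 + t^3 + t^2 + 3t + 1.
Reduce using t^3 ≡ t + 3 (mod t^3 + 4t + 2).
Reduced: t + 4.

4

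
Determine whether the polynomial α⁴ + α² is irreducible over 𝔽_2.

Write h(α) = α⁴ + α².
Check for roots in 𝔽_2: h(0) = 0 → root; h(1) = 0 → root.
h(0) = 0, so (α) divides h(α); h is reducible.

No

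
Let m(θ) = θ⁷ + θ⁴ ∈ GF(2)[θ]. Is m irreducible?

Check for roots in GF(2): m(0) = 0 → root; m(1) = 0 → root.
m(0) = 0, so (θ) divides m(θ); m is reducible.

No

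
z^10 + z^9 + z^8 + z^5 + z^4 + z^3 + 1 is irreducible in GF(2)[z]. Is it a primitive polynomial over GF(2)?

Write f(z) = z^10 + z^9 + z^8 + z^5 + z^4 + z^3 + 1.
|GF(2^10)^×| = 2^10 − 1 = 1023. Prime factorization: 1023 = 3·11·31.
f is primitive ⇔ z has order 1023 in GF(2)[z]/(f), i.e. z^(1023/q) ≠ 1 for each prime q | 1023.
z^(341) mod f = z^9 + z^8 + z^7 + z^5 + z + 1.
z^(93) mod f = z^9 + z^8 + z^7 + z^3 + z^2 + 1.
z^(33) mod f = z^7 + z^2 + 1.
None equal 1, so z has full order 1023; f is primitive.

Yes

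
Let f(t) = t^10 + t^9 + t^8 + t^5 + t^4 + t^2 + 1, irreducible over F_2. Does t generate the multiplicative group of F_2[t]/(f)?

No

|GF(2^10)^×| = 2^10 − 1 = 1023. Prime factorization: 1023 = 3·11·31.
f is primitive ⇔ t has order 1023 in GF(2)[t]/(f), i.e. t^(1023/q) ≠ 1 for each prime q | 1023.
t^(341) mod f = 1
t^(93) mod f = t^8 + t^5 + t^3 + t^2 + t.
t^(33) mod f = t^8 + t^6 + t^2 + 1.
Since t^(341) = 1, the order of t divides 341 < 1023; not primitive.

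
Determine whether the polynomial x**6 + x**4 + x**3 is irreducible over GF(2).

No

Write g(x) = x**6 + x**4 + x**3.
Check for roots in GF(2): g(0) = 0 → root; g(1) = 1.
g(0) = 0, so (x) divides g(x); g is reducible.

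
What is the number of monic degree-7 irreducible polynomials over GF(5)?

By the necklace-counting formula, N_5(7) = (1/7) Σ_{d|7} μ(7/d)·5^d.
Divisors of 7: 1, 7; μ(7/d) for each: -1, 1.
Σ = − 5^1 + 5^7 = 78120.
N = 78120/7 = 11160.

11160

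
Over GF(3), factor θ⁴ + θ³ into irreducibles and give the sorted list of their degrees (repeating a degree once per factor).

1, 1, 1, 1

Write h(θ) = θ⁴ + θ³.
Roots in GF(3): h(0) = 0 → root; h(1) = 2; h(2) = 0 → root.
Linear factors from roots: (θ), (θ + 1).
Complete factorization: h(θ) = (θ + 1)·(θ)^3.
Factor degrees with multiplicity: 1 + 1 + 1 + 1 = 4.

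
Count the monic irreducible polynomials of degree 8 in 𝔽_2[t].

30

Gauss's count: N_{2}(8) = (1/8) Σ_{d|8} μ(8/d)·2^d.
Divisors of 8: 1, 2, 4, 8; μ(8/d) for each: 0, 0, -1, 1.
Σ = − 2^4 + 2^8 = 240.
N = 240/8 = 30.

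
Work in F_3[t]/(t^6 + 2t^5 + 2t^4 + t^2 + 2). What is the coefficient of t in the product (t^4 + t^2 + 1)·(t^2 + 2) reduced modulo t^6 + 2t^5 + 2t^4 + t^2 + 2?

Multiply in F_3[t]: (t^4 + t^2 + 1)·(t^2 + 2) = t^6 + 2.
Reduce using t^6 ≡ t^5 + t^4 + 2t^2 + 1 (mod t^6 + 2t^5 + 2t^4 + t^2 + 2).
Reduced: t^5 + t^4 + 2t^2.

0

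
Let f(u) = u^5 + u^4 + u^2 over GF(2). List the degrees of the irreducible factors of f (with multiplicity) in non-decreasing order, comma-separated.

1, 1, 3

Roots in GF(2): f(0) = 0 → root; f(1) = 1.
Linear factors from roots: (u).
Complete factorization: f(u) = (u)^2·(u^3 + u^2 + 1).
Factor degrees with multiplicity: 1 + 1 + 3 = 5.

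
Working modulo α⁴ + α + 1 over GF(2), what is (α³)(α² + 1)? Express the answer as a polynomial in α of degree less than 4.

α^3 + α^2 + α

Multiply in GF(2)[α]: (α³)·(α² + 1) = α⁵ + α³.
Reduce using α⁴ ≡ α + 1 (mod α⁴ + α + 1).
Reduced: α³ + α² + α.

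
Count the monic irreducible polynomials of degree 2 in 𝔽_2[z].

1

Gauss's count: N_{2}(2) = (1/2) Σ_{d|2} μ(2/d)·2^d.
Divisors of 2: 1, 2; μ(2/d) for each: -1, 1.
Σ = − 2^1 + 2^2 = 2.
N = 2/2 = 1.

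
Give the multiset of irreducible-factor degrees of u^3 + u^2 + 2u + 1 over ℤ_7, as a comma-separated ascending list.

Write g(u) = u^3 + u^2 + 2u + 1.
Linear factors from roots: (u + 2).
Complete factorization: g(u) = (u + 2)·(u^2 + 6u + 4).
Factor degrees with multiplicity: 1 + 2 = 3.

1, 2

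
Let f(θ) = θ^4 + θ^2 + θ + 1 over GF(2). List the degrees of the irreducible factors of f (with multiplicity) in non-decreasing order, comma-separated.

1, 3

Roots in GF(2): f(0) = 1; f(1) = 0 → root.
Linear factors from roots: (θ + 1).
Complete factorization: f(θ) = (θ + 1)·(θ^3 + θ^2 + 1).
Factor degrees with multiplicity: 1 + 3 = 4.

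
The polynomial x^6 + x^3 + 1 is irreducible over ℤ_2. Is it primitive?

No

Write f(x) = x^6 + x^3 + 1.
|GF(2^6)^×| = 2^6 − 1 = 63. Prime factorization: 63 = 3^2·7.
f is primitive ⇔ x has order 63 in GF(2)[x]/(f), i.e. x^(63/q) ≠ 1 for each prime q | 63.
x^(21) mod f = x^3.
x^(9) mod f = 1
Since x^(9) = 1, the order of x divides 9 < 63; not primitive.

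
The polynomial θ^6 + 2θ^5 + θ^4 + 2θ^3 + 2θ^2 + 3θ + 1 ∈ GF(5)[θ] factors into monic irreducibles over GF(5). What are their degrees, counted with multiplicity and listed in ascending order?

1, 2, 3

Write h(θ) = θ^6 + 2θ^5 + θ^4 + 2θ^3 + 2θ^2 + 3θ + 1.
Roots in GF(5): h(0) = 1; h(1) = 2; h(2) = 0 → root; h(3) = 3; h(4) = 3.
Linear factors from roots: (θ + 3).
Complete factorization: h(θ) = (θ + 3)·(θ^2 + θ + 1)·(θ^3 + 3θ^2 + 2).
Factor degrees with multiplicity: 1 + 2 + 3 = 6.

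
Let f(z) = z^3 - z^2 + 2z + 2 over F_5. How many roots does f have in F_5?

1

Evaluate at each of the 5 elements of F_5:
f(0) = 2; f(1) = 4; f(2) = 0 → root; f(3) = 1; f(4) = 3.
Roots: {2}.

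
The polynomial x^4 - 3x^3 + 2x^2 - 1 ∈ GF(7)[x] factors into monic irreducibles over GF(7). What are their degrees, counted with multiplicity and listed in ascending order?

4

Write h(x) = x^4 - 3x^3 + 2x^2 - 1.
Complete factorization: h(x) = (x^4 - 3x^3 + 2x^2 - 1).
Factor degrees with multiplicity: 4 = 4.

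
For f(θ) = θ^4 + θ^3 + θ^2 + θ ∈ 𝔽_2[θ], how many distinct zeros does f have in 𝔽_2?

Evaluate at each of the 2 elements of 𝔽_2:
f(0) = 0 → root; f(1) = 0 → root.
Roots: {0, 1}.

2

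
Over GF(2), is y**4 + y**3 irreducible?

Write m(y) = y**4 + y**3.
Check for roots in GF(2): m(0) = 0 → root; m(1) = 0 → root.
m(0) = 0, so (y) divides m(y); m is reducible.

No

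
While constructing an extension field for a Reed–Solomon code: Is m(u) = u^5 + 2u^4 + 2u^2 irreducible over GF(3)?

No

Check for roots in GF(3): m(0) = 0 → root; m(1) = 2; m(2) = 0 → root.
m(0) = 0, so (u) divides m(u); m is reducible.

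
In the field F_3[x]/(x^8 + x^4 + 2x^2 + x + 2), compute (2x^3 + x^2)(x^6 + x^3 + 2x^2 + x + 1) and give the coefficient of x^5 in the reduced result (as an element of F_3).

Multiply in F_3[x]: (2x^3 + x^2)·(x^6 + x^3 + 2x^2 + x + 1) = 2x^9 + x^8 + 2x^6 + 2x^5 + x^4 + x^2.
Reduce using x^8 ≡ 2x^4 + x^2 + 2x + 1 (mod x^8 + x^4 + 2x^2 + x + 2).
Reduced: 2x^6 + 2x^3 + x + 1.

0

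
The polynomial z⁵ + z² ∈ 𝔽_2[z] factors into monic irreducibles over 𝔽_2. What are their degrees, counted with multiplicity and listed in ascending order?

Write g(z) = z⁵ + z².
Roots in 𝔽_2: g(0) = 0 → root; g(1) = 0 → root.
Linear factors from roots: (z), (z + 1).
Complete factorization: g(z) = (z + 1)·(z)^2·(z² + z + 1).
Factor degrees with multiplicity: 1 + 1 + 1 + 2 = 5.

1, 1, 1, 2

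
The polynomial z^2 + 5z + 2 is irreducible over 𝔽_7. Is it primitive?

Write f(z) = z^2 + 5z + 2.
|GF(7^2)^×| = 7^2 − 1 = 48. Prime factorization: 48 = 2^4·3.
f is primitive ⇔ z has order 48 in GF(7)[z]/(f), i.e. z^(48/q) ≠ 1 for each prime q | 48.
z^(24) mod f = 1
z^(16) mod f = 4.
Since z^(24) = 1, the order of z divides 24 < 48; not primitive.

No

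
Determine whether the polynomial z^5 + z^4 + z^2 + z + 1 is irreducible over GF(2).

Yes

Write f(z) = z^5 + z^4 + z^2 + z + 1.
Check for roots in GF(2): f(0) = 1; f(1) = 1.
No roots, so no linear factors.
Monic irreducibles of degree 2 over GF(2): z^2 + z + 1.
None of them divide f (all give nonzero remainder).
No irreducible factor of degree ≤ 2 exists, so f is irreducible over GF(2).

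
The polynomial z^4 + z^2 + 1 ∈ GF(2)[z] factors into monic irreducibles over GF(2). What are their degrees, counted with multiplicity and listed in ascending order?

Write g(z) = z^4 + z^2 + 1.
Roots in GF(2): g(0) = 1; g(1) = 1.
Complete factorization: g(z) = (z^2 + z + 1)^2.
Factor degrees with multiplicity: 2 + 2 = 4.

2, 2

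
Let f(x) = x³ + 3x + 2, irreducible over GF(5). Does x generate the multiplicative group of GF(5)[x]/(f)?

Yes

|GF(5^3)^×| = 5^3 − 1 = 124. Prime factorization: 124 = 2^2·31.
f is primitive ⇔ x has order 124 in GF(5)[x]/(f), i.e. x^(124/q) ≠ 1 for each prime q | 124.
x^(62) mod f = 4.
x^(4) mod f = 2x² + 3x.
None equal 1, so x has full order 124; f is primitive.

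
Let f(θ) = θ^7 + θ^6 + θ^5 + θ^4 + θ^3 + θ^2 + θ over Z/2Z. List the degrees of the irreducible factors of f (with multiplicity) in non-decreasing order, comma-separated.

1, 3, 3

Roots in Z/2Z: f(0) = 0 → root; f(1) = 1.
Linear factors from roots: (θ).
Complete factorization: f(θ) = (θ)·(θ^3 + θ + 1)·(θ^3 + θ^2 + 1).
Factor degrees with multiplicity: 1 + 3 + 3 = 7.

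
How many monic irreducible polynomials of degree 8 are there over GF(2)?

30

The number of monic irreducibles of degree 8 over GF(2) is (1/8)·Σ_{d∣8} μ(8/d) 2^d.
Divisors of 8: 1, 2, 4, 8; μ(8/d) for each: 0, 0, -1, 1.
Σ = − 2^4 + 2^8 = 240.
N = 240/8 = 30.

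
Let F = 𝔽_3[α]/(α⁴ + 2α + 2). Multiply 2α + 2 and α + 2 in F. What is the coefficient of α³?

0

Multiply in 𝔽_3[α]: (2α + 2)·(α + 2) = 2α² + 1.
Reduced: 2α² + 1.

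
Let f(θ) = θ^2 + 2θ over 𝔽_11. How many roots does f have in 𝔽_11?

Evaluate at each of the 11 elements of 𝔽_11:
f(0) = 0 → root; f(1) = 3; f(2) = 8; f(3) = 4; f(4) = 2; f(5) = 2; f(6) = 4; f(7) = 8; f(8) = 3; f(9) = 0 → root; f(10) = 10.
Roots: {0, 9}.

2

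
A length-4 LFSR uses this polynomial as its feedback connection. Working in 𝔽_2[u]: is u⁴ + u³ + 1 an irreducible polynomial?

Yes

Write m(u) = u⁴ + u³ + 1.
Check for roots in 𝔽_2: m(0) = 1; m(1) = 1.
No roots, so no linear factors.
Monic irreducibles of degree 2 over GF(2): u² + u + 1.
None of them divide m (all give nonzero remainder).
No irreducible factor of degree ≤ 2 exists, so m is irreducible over GF(2).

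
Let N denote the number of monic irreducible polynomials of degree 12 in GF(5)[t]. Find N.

20343700

x^(5^12) − x is the product of all monic irreducibles of degree dividing 12; Möbius inversion gives N = (1/12) Σ μ(12/d)·5^d.
Divisors of 12: 1, 2, 3, 4, 6, 12; μ(12/d) for each: 0, 1, 0, -1, -1, 1.
Σ = 5^2 − 5^4 − 5^6 + 5^12 = 244124400.
N = 244124400/12 = 20343700.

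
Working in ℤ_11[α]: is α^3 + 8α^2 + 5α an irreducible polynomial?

No

Write h(α) = α^3 + 8α^2 + 5α.
Check each element of ℤ_11 for a root: h(0)=0, h(1)=3, h(2)=6, h(3)=4, h(4)=3, h(5)=9, h(6)=6, h(7)=0, h(8)=8, h(9)=3, h(10)=2.
h(0) = 0, so (α) divides h(α); h is reducible.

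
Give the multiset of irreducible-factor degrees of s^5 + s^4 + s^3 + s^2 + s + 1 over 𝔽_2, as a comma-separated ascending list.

Write f(s) = s^5 + s^4 + s^3 + s^2 + s + 1.
Roots in 𝔽_2: f(0) = 1; f(1) = 0 → root.
Linear factors from roots: (s + 1).
Complete factorization: f(s) = (s + 1)·(s^2 + s + 1)^2.
Factor degrees with multiplicity: 1 + 2 + 2 = 5.

1, 2, 2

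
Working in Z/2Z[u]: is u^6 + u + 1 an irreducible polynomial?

Write g(u) = u^6 + u + 1.
Check for roots in Z/2Z: g(0) = 1; g(1) = 1.
No roots, so no linear factors.
Monic irreducibles of degree 2 over GF(2): u^2 + u + 1.
None of them divide g (all give nonzero remainder).
Monic irreducibles of degree 3 over GF(2): u^3 + u + 1, u^3 + u^2 + 1.
None of them divide g (all give nonzero remainder).
No irreducible factor of degree ≤ 3 exists, so g is irreducible over GF(2).

Yes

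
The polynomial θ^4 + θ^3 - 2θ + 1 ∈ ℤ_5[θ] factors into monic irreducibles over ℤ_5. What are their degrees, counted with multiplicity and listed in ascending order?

2, 2

Write f(θ) = θ^4 + θ^3 - 2θ + 1.
Roots in ℤ_5: f(0) = 1; f(1) = 1; f(2) = 1; f(3) = 3; f(4) = 3.
Complete factorization: f(θ) = (θ^2 - 2)·(θ^2 + θ + 2).
Factor degrees with multiplicity: 2 + 2 = 4.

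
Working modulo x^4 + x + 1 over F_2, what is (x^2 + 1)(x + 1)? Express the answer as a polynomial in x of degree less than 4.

Multiply in F_2[x]: (x^2 + 1)·(x + 1) = x^3 + x^2 + x + 1.
Reduced: x^3 + x^2 + x + 1.

x^3 + x^2 + x + 1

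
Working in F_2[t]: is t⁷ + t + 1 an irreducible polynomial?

Yes

Write f(t) = t⁷ + t + 1.
Check for roots in F_2: f(0) = 1; f(1) = 1.
No roots, so no linear factors.
Monic irreducibles of degree 2 over GF(2): t² + t + 1.
None of them divide f (all give nonzero remainder).
Monic irreducibles of degree 3 over GF(2): t³ + t + 1, t³ + t² + 1.
None of them divide f (all give nonzero remainder).
No irreducible factor of degree ≤ 3 exists, so f is irreducible over GF(2).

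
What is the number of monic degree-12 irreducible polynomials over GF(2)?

Gauss's count: N_{2}(12) = (1/12) Σ_{d|12} μ(12/d)·2^d.
Divisors of 12: 1, 2, 3, 4, 6, 12; μ(12/d) for each: 0, 1, 0, -1, -1, 1.
Σ = 2^2 − 2^4 − 2^6 + 2^12 = 4020.
N = 4020/12 = 335.

335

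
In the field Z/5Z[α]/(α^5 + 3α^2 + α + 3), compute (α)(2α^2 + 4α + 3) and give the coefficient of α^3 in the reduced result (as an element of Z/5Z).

2

Multiply in Z/5Z[α]: (α)·(2α^2 + 4α + 3) = 2α^3 + 4α^2 + 3α.
Reduced: 2α^3 + 4α^2 + 3α.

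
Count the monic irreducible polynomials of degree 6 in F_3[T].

By the necklace-counting formula, N_3(6) = (1/6) Σ_{d|6} μ(6/d)·3^d.
Divisors of 6: 1, 2, 3, 6; μ(6/d) for each: 1, -1, -1, 1.
Σ = 3^1 − 3^2 − 3^3 + 3^6 = 696.
N = 696/6 = 116.

116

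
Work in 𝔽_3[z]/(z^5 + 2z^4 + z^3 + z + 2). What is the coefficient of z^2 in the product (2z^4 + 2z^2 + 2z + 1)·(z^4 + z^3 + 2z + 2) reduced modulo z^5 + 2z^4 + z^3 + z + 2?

2

Multiply in 𝔽_3[z]: (2z^4 + 2z^2 + 2z + 1)·(z^4 + z^3 + 2z + 2) = 2z^8 + 2z^7 + 2z^6 + 2z^5 + z^4 + 2z^3 + 2z^2 + 2.
Reduce using z^5 ≡ z^4 + 2z^3 + 2z + 1 (mod z^5 + 2z^4 + z^3 + z + 2).
Reduced: z^3 + 2z^2 + 2z + 1.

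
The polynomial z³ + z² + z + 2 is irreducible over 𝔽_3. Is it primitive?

No

Write f(z) = z³ + z² + z + 2.
|GF(3^3)^×| = 3^3 − 1 = 26. Prime factorization: 26 = 2·13.
f is primitive ⇔ z has order 26 in GF(3)[z]/(f), i.e. z^(26/q) ≠ 1 for each prime q | 26.
z^(13) mod f = 1
z^(2) mod f = z².
Since z^(13) = 1, the order of z divides 13 < 26; not primitive.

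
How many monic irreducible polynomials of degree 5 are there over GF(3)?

48

x^(3^5) − x is the product of all monic irreducibles of degree dividing 5; Möbius inversion gives N = (1/5) Σ μ(5/d)·3^d.
Divisors of 5: 1, 5; μ(5/d) for each: -1, 1.
Σ = − 3^1 + 3^5 = 240.
N = 240/5 = 48.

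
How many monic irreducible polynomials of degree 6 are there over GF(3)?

116

Gauss's count: N_{3}(6) = (1/6) Σ_{d|6} μ(6/d)·3^d.
Divisors of 6: 1, 2, 3, 6; μ(6/d) for each: 1, -1, -1, 1.
Σ = 3^1 − 3^2 − 3^3 + 3^6 = 696.
N = 696/6 = 116.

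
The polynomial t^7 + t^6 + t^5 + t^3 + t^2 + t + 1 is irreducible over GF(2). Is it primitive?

Yes

Write f(t) = t^7 + t^6 + t^5 + t^3 + t^2 + t + 1.
|GF(2^7)^×| = 2^7 − 1 = 127. Prime factorization: 127 = 127.
f is primitive ⇔ t has order 127 in GF(2)[t]/(f), i.e. t^(127/q) ≠ 1 for each prime q | 127.
t^(1) mod f = t.
None equal 1, so t has full order 127; f is primitive.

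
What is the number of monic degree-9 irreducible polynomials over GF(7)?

4483696

The number of monic irreducibles of degree 9 over GF(7) is (1/9)·Σ_{d∣9} μ(9/d) 7^d.
Divisors of 9: 1, 3, 9; μ(9/d) for each: 0, -1, 1.
Σ = − 7^3 + 7^9 = 40353264.
N = 40353264/9 = 4483696.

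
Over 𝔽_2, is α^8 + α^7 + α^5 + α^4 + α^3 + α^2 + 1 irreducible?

Yes

Write m(α) = α^8 + α^7 + α^5 + α^4 + α^3 + α^2 + 1.
Check for roots in 𝔽_2: m(0) = 1; m(1) = 1.
No roots, so no linear factors.
Monic irreducibles of degree 2 over GF(2): α^2 + α + 1.
None of them divide m (all give nonzero remainder).
Monic irreducibles of degree 3 over GF(2): α^3 + α + 1, α^3 + α^2 + 1.
None of them divide m (all give nonzero remainder).
Monic irreducibles of degree 4 over GF(2): α^4 + α + 1, α^4 + α^3 + 1, α^4 + α^3 + α^2 + α + 1.
None of them divide m (all give nonzero remainder).
No irreducible factor of degree ≤ 4 exists, so m is irreducible over GF(2).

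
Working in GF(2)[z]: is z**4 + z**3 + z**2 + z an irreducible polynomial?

Write h(z) = z**4 + z**3 + z**2 + z.
Check for roots in GF(2): h(0) = 0 → root; h(1) = 0 → root.
h(0) = 0, so (z) divides h(z); h is reducible.

No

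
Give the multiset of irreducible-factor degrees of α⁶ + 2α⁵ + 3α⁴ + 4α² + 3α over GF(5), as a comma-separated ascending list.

Write h(α) = α⁶ + 2α⁵ + 3α⁴ + 4α² + 3α.
Roots in GF(5): h(0) = 0 → root; h(1) = 3; h(2) = 3; h(3) = 3; h(4) = 3.
Linear factors from roots: (α).
Complete factorization: h(α) = (α)·(α² + α + 1)·(α³ + α² + α + 3).
Factor degrees with multiplicity: 1 + 2 + 3 = 6.

1, 2, 3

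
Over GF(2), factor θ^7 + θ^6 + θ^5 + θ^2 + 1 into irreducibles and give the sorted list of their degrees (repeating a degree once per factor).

7

Write f(θ) = θ^7 + θ^6 + θ^5 + θ^2 + 1.
Roots in GF(2): f(0) = 1; f(1) = 1.
Complete factorization: f(θ) = (θ^7 + θ^6 + θ^5 + θ^2 + 1).
Factor degrees with multiplicity: 7 = 7.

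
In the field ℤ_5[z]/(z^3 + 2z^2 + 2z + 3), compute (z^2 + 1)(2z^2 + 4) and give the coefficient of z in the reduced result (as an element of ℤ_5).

Multiply in ℤ_5[z]: (z^2 + 1)·(2z^2 + 4) = 2z^4 + z^2 + 4.
Reduce using z^3 ≡ 3z^2 + 3z + 2 (mod z^3 + 2z^2 + 2z + 3).
Reduced: 2z + 1.

2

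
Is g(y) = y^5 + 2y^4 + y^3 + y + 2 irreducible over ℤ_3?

Yes

Check for roots in ℤ_3: g(0) = 2; g(1) = 1; g(2) = 1.
No roots, so no linear factors.
Monic irreducibles of degree 2 over GF(3): y^2 + 1, y^2 + y + 2, y^2 + 2y + 2.
None of them divide g (all give nonzero remainder).
No irreducible factor of degree ≤ 2 exists, so g is irreducible over GF(3).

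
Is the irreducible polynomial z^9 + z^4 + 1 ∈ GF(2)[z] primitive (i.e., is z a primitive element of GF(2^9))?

Write f(z) = z^9 + z^4 + 1.
|GF(2^9)^×| = 2^9 − 1 = 511. Prime factorization: 511 = 7·73.
f is primitive ⇔ z has order 511 in GF(2)[z]/(f), i.e. z^(511/q) ≠ 1 for each prime q | 511.
z^(73) mod f = z^8 + z^6 + z^4.
z^(7) mod f = z^7.
None equal 1, so z has full order 511; f is primitive.

Yes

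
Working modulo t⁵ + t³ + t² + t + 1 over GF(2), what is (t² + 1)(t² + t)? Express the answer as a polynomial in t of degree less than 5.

Multiply in GF(2)[t]: (t² + 1)·(t² + t) = t⁴ + t³ + t² + t.
Reduced: t⁴ + t³ + t² + t.

t^4 + t^3 + t^2 + t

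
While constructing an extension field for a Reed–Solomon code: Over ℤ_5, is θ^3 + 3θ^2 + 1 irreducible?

Write f(θ) = θ^3 + 3θ^2 + 1.
Check for roots in ℤ_5: f(0) = 1; f(1) = 0 → root; f(2) = 1; f(3) = 0 → root; f(4) = 3.
f(1) = 0, so (θ − 1) divides f(θ); f is reducible.

No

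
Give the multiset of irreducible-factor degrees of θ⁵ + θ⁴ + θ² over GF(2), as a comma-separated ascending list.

1, 1, 3

Write f(θ) = θ⁵ + θ⁴ + θ².
Roots in GF(2): f(0) = 0 → root; f(1) = 1.
Linear factors from roots: (θ).
Complete factorization: f(θ) = (θ)^2·(θ³ + θ² + 1).
Factor degrees with multiplicity: 1 + 1 + 3 = 5.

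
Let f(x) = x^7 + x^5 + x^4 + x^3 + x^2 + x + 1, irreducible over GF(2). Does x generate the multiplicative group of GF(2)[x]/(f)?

|GF(2^7)^×| = 2^7 − 1 = 127. Prime factorization: 127 = 127.
f is primitive ⇔ x has order 127 in GF(2)[x]/(f), i.e. x^(127/q) ≠ 1 for each prime q | 127.
x^(1) mod f = x.
None equal 1, so x has full order 127; f is primitive.

Yes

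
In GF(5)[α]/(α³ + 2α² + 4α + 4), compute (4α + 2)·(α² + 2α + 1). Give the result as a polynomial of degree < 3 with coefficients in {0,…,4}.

Multiply in GF(5)[α]: (4α + 2)·(α² + 2α + 1) = 4α³ + 3α + 2.
Reduce using α³ ≡ 3α² + α + 1 (mod α³ + 2α² + 4α + 4).
Reduced: 2α² + 2α + 1.

2α^2 + 2α + 1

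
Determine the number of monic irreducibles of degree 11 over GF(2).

The number of monic irreducibles of degree 11 over GF(2) is (1/11)·Σ_{d∣11} μ(11/d) 2^d.
Divisors of 11: 1, 11; μ(11/d) for each: -1, 1.
Σ = − 2^1 + 2^11 = 2046.
N = 2046/11 = 186.

186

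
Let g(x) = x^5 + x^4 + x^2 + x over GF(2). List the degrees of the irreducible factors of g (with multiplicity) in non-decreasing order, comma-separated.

Roots in GF(2): g(0) = 0 → root; g(1) = 0 → root.
Linear factors from roots: (x), (x + 1).
Complete factorization: g(x) = (x)·(x + 1)^2·(x^2 + x + 1).
Factor degrees with multiplicity: 1 + 1 + 1 + 2 = 5.

1, 1, 1, 2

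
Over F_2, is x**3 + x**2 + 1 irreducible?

Yes

Write h(x) = x**3 + x**2 + 1.
Check for roots in F_2: h(0) = 1; h(1) = 1.
No roots. A degree-3 polynomial over a field with no linear factor is irreducible.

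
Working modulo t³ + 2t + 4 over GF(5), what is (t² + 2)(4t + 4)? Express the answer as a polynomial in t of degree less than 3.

4t^2 + 2

Multiply in GF(5)[t]: (t² + 2)·(4t + 4) = 4t³ + 4t² + 3t + 3.
Reduce using t³ ≡ 3t + 1 (mod t³ + 2t + 4).
Reduced: 4t² + 2.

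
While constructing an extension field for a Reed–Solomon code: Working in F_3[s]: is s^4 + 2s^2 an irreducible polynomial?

No

Write f(s) = s^4 + 2s^2.
Check for roots in F_3: f(0) = 0 → root; f(1) = 0 → root; f(2) = 0 → root.
f(0) = 0, so (s) divides f(s); f is reducible.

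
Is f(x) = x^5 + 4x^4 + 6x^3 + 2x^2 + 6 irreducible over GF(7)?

Check for roots in GF(7): f(0) = 6; f(1) = 5; f(2) = 4; f(3) = 4; f(4) = 6; f(5) = 5; f(6) = 5.
No roots, so no linear factors.
Degree-2 irreducible divisors: test the 21 monic irreducibles of degree 2 over GF(7).
None of them divide f (all give nonzero remainder).
No irreducible factor of degree ≤ 2 exists, so f is irreducible over GF(7).

Yes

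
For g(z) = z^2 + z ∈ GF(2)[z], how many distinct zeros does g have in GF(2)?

2

Evaluate at each of the 2 elements of GF(2):
g(0) = 0 → root; g(1) = 0 → root.
Roots: {0, 1}.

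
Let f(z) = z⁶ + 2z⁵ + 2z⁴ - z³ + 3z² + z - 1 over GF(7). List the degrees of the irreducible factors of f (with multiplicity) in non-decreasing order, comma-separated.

1, 1, 1, 1, 1, 1

Linear factors from roots: (z - 1), (z - 3), (z + 3), (z + 2).
Complete factorization: f(z) = (z + 3)·(z - 3)·(z + 2)^2·(z - 1)^2.
Factor degrees with multiplicity: 1 + 1 + 1 + 1 + 1 + 1 = 6.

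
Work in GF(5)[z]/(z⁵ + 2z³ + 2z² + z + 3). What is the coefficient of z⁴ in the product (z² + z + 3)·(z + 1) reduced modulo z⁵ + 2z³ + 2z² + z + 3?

0

Multiply in GF(5)[z]: (z² + z + 3)·(z + 1) = z³ + 2z² + 4z + 3.
Reduced: z³ + 2z² + 4z + 3.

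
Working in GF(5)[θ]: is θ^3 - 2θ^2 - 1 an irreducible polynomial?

Write g(θ) = θ^3 - 2θ^2 - 1.
Check for roots in GF(5): g(0) = 4; g(1) = 3; g(2) = 4; g(3) = 3; g(4) = 1.
No roots. A degree-3 polynomial over a field with no linear factor is irreducible.

Yes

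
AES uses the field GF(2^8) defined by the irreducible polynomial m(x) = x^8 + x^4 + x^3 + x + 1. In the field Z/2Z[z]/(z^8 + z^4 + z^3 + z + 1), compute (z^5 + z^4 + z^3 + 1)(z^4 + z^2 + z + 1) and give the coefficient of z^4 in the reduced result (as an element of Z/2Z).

Multiply in Z/2Z[z]: (z^5 + z^4 + z^3 + 1)·(z^4 + z^2 + z + 1) = z^9 + z^8 + z^5 + z^4 + z^3 + z^2 + z + 1.
Reduce using z^8 ≡ z^4 + z^3 + z + 1 (mod z^8 + z^4 + z^3 + z + 1).
Reduced: z^4 + z.

1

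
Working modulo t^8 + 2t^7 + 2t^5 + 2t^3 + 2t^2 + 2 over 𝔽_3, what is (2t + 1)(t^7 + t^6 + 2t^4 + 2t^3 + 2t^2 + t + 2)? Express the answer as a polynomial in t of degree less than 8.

Multiply in 𝔽_3[t]: (2t + 1)·(t^7 + t^6 + 2t^4 + 2t^3 + 2t^2 + t + 2) = 2t^8 + t^6 + t^5 + t^2 + 2t + 2.
Reduce using t^8 ≡ t^7 + t^5 + t^3 + t^2 + 1 (mod t^8 + 2t^7 + 2t^5 + 2t^3 + 2t^2 + 2).
Reduced: 2t^7 + t^6 + 2t^3 + 2t + 1.

2t^7 + t^6 + 2t^3 + 2t + 1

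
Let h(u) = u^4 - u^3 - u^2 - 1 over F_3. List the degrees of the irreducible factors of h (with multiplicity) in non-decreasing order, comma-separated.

1, 3

Roots in F_3: h(0) = 2; h(1) = 1; h(2) = 0 → root.
Linear factors from roots: (u + 1).
Complete factorization: h(u) = (u + 1)·(u^3 + u^2 + u - 1).
Factor degrees with multiplicity: 1 + 3 = 4.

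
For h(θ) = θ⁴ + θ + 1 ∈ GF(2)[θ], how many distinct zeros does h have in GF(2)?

Evaluate at each of the 2 elements of GF(2):
h(0) = 1; h(1) = 1.
No element is a root.

0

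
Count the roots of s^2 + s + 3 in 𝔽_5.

2

Write g(s) = s^2 + s + 3.
Evaluate at each of the 5 elements of 𝔽_5:
g(0) = 3; g(1) = 0 → root; g(2) = 4; g(3) = 0 → root; g(4) = 3.
Roots: {1, 3}.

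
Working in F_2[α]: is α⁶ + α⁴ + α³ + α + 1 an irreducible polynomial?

Write P(α) = α⁶ + α⁴ + α³ + α + 1.
Check for roots in F_2: P(0) = 1; P(1) = 1.
No roots, so no linear factors.
Monic irreducibles of degree 2 over GF(2): α² + α + 1.
None of them divide P (all give nonzero remainder).
Monic irreducibles of degree 3 over GF(2): α³ + α + 1, α³ + α² + 1.
None of them divide P (all give nonzero remainder).
No irreducible factor of degree ≤ 3 exists, so P is irreducible over GF(2).

Yes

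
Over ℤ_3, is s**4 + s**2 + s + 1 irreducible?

Yes

Write m(s) = s**4 + s**2 + s + 1.
Check for roots in ℤ_3: m(0) = 1; m(1) = 1; m(2) = 2.
No roots, so no linear factors.
Monic irreducibles of degree 2 over GF(3): s**2 + 1, s**2 + s - 1, s**2 - s - 1.
None of them divide m (all give nonzero remainder).
No irreducible factor of degree ≤ 2 exists, so m is irreducible over GF(3).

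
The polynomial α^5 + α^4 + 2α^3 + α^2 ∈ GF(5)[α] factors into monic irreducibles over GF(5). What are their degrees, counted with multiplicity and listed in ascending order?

1, 1, 1, 2

Write f(α) = α^5 + α^4 + 2α^3 + α^2.
Roots in GF(5): f(0) = 0 → root; f(1) = 0 → root; f(2) = 3; f(3) = 2; f(4) = 4.
Linear factors from roots: (α), (α + 4).
Complete factorization: f(α) = (α + 4)·(α)^2·(α^2 + 2α + 4).
Factor degrees with multiplicity: 1 + 1 + 1 + 2 = 5.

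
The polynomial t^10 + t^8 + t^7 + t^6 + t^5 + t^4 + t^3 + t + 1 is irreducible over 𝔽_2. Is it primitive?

Yes

Write f(t) = t^10 + t^8 + t^7 + t^6 + t^5 + t^4 + t^3 + t + 1.
|GF(2^10)^×| = 2^10 − 1 = 1023. Prime factorization: 1023 = 3·11·31.
f is primitive ⇔ t has order 1023 in GF(2)[t]/(f), i.e. t^(1023/q) ≠ 1 for each prime q | 1023.
t^(341) mod f = t^8 + t^7 + t^6 + t^5 + t^4 + t^2 + t + 1.
t^(93) mod f = t^7 + t^6 + t^5 + t^4 + t^2 + t.
t^(33) mod f = t^8 + t^6 + t^5 + t^4 + t^3 + t + 1.
None equal 1, so t has full order 1023; f is primitive.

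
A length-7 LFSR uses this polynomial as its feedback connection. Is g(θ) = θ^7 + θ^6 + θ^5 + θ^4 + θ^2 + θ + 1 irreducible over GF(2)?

Check for roots in GF(2): g(0) = 1; g(1) = 1.
No roots, so no linear factors.
Monic irreducibles of degree 2 over GF(2): θ^2 + θ + 1.
None of them divide g (all give nonzero remainder).
Monic irreducibles of degree 3 over GF(2): θ^3 + θ + 1, θ^3 + θ^2 + 1.
None of them divide g (all give nonzero remainder).
No irreducible factor of degree ≤ 3 exists, so g is irreducible over GF(2).

Yes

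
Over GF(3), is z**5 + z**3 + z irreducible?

No

Write m(z) = z**5 + z**3 + z.
Check for roots in GF(3): m(0) = 0 → root; m(1) = 0 → root; m(2) = 0 → root.
m(0) = 0, so (z) divides m(z); m is reducible.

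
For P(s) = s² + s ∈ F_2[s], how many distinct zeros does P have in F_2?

Evaluate at each of the 2 elements of F_2:
P(0) = 0 → root; P(1) = 0 → root.
Roots: {0, 1}.

2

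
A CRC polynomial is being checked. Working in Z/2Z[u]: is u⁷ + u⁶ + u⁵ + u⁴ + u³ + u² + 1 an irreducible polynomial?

Yes

Write P(u) = u⁷ + u⁶ + u⁵ + u⁴ + u³ + u² + 1.
Check for roots in Z/2Z: P(0) = 1; P(1) = 1.
No roots, so no linear factors.
Monic irreducibles of degree 2 over GF(2): u² + u + 1.
None of them divide P (all give nonzero remainder).
Monic irreducibles of degree 3 over GF(2): u³ + u + 1, u³ + u² + 1.
None of them divide P (all give nonzero remainder).
No irreducible factor of degree ≤ 3 exists, so P is irreducible over GF(2).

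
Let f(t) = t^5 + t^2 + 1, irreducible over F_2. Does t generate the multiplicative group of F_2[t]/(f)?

Yes

|GF(2^5)^×| = 2^5 − 1 = 31. Prime factorization: 31 = 31.
f is primitive ⇔ t has order 31 in GF(2)[t]/(f), i.e. t^(31/q) ≠ 1 for each prime q | 31.
t^(1) mod f = t.
None equal 1, so t has full order 31; f is primitive.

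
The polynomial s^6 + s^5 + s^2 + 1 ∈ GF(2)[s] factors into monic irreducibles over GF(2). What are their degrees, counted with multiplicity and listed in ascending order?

Write g(s) = s^6 + s^5 + s^2 + 1.
Roots in GF(2): g(0) = 1; g(1) = 0 → root.
Linear factors from roots: (s + 1).
Complete factorization: g(s) = (s + 1)·(s^2 + s + 1)·(s^3 + s^2 + 1).
Factor degrees with multiplicity: 1 + 2 + 3 = 6.

1, 2, 3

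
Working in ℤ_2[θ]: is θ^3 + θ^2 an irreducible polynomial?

No

Write h(θ) = θ^3 + θ^2.
Check for roots in ℤ_2: h(0) = 0 → root; h(1) = 0 → root.
h(0) = 0, so (θ) divides h(θ); h is reducible.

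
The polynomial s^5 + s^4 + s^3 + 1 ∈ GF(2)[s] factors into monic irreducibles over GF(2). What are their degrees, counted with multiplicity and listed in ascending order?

1, 1, 3

Write g(s) = s^5 + s^4 + s^3 + 1.
Roots in GF(2): g(0) = 1; g(1) = 0 → root.
Linear factors from roots: (s + 1).
Complete factorization: g(s) = (s + 1)^2·(s^3 + s^2 + 1).
Factor degrees with multiplicity: 1 + 1 + 3 = 5.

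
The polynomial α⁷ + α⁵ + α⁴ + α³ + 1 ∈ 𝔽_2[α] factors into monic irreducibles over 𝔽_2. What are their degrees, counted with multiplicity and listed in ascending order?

Write g(α) = α⁷ + α⁵ + α⁴ + α³ + 1.
Roots in 𝔽_2: g(0) = 1; g(1) = 1.
Complete factorization: g(α) = (α⁷ + α⁵ + α⁴ + α³ + 1).
Factor degrees with multiplicity: 7 = 7.

7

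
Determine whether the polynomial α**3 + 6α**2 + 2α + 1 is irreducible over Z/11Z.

Write h(α) = α**3 + 6α**2 + 2α + 1.
Check each element of Z/11Z for a root: h(0)=1, h(1)=10, h(2)=4, h(3)=0, h(4)=4, h(5)=0, h(6)=5, h(7)=3, h(8)=0, h(9)=2, h(10)=4.
h(3) = 0, so (α − 3) divides h(α); h is reducible.

No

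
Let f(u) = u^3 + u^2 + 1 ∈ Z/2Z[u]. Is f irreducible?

Check for roots in Z/2Z: f(0) = 1; f(1) = 1.
No roots. A degree-3 polynomial over a field with no linear factor is irreducible.

Yes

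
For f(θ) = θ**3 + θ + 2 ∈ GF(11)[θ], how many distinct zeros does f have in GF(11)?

3

Evaluate at each of the 11 elements of GF(11):
f(0) = 2; f(1) = 4; f(2) = 1; f(3) = 10; f(4) = 4; f(5) = 0 → root; f(6) = 4; f(7) = 0 → root; f(8) = 5; f(9) = 3; f(10) = 0 → root.
Roots: {5, 7, 10}.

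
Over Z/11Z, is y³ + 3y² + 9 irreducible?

Write h(y) = y³ + 3y² + 9.
Check each element of Z/11Z for a root: h(0)=9, h(1)=2, h(2)=7, h(3)=8, h(4)=0, h(5)=0, h(6)=3, h(7)=4, h(8)=9, h(9)=2, h(10)=0.
h(4) = 0, so (y − 4) divides h(y); h is reducible.

No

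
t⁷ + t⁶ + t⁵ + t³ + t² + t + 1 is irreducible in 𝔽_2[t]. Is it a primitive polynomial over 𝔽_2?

Write f(t) = t⁷ + t⁶ + t⁵ + t³ + t² + t + 1.
|GF(2^7)^×| = 2^7 − 1 = 127. Prime factorization: 127 = 127.
f is primitive ⇔ t has order 127 in GF(2)[t]/(f), i.e. t^(127/q) ≠ 1 for each prime q | 127.
t^(1) mod f = t.
None equal 1, so t has full order 127; f is primitive.

Yes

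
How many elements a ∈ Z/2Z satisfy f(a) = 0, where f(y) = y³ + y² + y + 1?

1

Evaluate at each of the 2 elements of Z/2Z:
f(0) = 1; f(1) = 0 → root.
Roots: {1}.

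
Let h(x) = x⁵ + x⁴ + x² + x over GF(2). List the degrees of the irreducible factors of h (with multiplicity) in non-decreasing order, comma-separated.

Roots in GF(2): h(0) = 0 → root; h(1) = 0 → root.
Linear factors from roots: (x), (x + 1).
Complete factorization: h(x) = (x)·(x + 1)^2·(x² + x + 1).
Factor degrees with multiplicity: 1 + 1 + 1 + 2 = 5.

1, 1, 1, 2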